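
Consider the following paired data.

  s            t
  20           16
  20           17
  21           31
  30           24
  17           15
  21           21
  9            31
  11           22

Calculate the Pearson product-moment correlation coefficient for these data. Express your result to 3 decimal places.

n = 8, Σs = 149, Σt = 177, Σs² = 3073, Σt² = 4193, Σst = 3248
nΣst − ΣsΣt = 25984 − 26373 = -389
nΣs² − (Σs)² = 24584 − 22201 = 2383; nΣt² − (Σt)² = 33544 − 31329 = 2215
r = -389 / √(2383 × 2215) = -389 / 2297.4649 ≈ -0.169

-0.169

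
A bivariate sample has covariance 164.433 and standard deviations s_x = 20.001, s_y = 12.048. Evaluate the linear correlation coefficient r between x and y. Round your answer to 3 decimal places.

0.682

r = Cov(x,y) / (s_x · s_y) = 164.433 / (20.001 × 12.048)
  = 164.433 / 240.9720 ≈ 0.682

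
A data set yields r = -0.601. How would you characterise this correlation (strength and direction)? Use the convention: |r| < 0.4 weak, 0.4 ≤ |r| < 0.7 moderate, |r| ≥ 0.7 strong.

r = -0.601 < 0 so the relationship is negative.
|r| = 0.601, which falls in the moderate range.

moderate negative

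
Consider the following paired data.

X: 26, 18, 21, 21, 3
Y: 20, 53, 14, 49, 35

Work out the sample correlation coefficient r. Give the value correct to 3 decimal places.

n = 5, ΣX = 89, ΣY = 171, ΣX² = 1891, ΣY² = 7031, ΣXY = 2902
nΣXY − ΣXΣY = 14510 − 15219 = -709
nΣX² − (ΣX)² = 9455 − 7921 = 1534; nΣY² − (ΣY)² = 35155 − 29241 = 5914
r = -709 / √(1534 × 5914) = -709 / 3011.9887 ≈ -0.235

-0.235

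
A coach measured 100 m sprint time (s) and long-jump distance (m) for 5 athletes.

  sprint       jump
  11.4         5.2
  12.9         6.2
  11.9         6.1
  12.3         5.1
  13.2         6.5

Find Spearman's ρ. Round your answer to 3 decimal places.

Rank sprint: 1, 4, 2, 3, 5
Rank jump: 2, 4, 3, 1, 5
d = rank(sprint) − rank(jump): -1, 0, -1, 2, 0; Σd² = 6
ρ = 1 − 6Σd² / [n(n²−1)] = 1 − 6×6 / (5×24) = 1 − 36/120 ≈ 0.700

0.700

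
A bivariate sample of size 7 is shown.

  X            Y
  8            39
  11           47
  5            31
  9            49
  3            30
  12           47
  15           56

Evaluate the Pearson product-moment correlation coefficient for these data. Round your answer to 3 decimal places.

n = 7, ΣX = 63, ΣY = 299, ΣX² = 669, ΣY² = 13337, ΣXY = 2919
nΣXY − ΣXΣY = 20433 − 18837 = 1596
nΣX² − (ΣX)² = 4683 − 3969 = 714; nΣY² − (ΣY)² = 93359 − 89401 = 3958
r = 1596 / √(714 × 3958) = 1596 / 1681.0747 ≈ 0.949

0.949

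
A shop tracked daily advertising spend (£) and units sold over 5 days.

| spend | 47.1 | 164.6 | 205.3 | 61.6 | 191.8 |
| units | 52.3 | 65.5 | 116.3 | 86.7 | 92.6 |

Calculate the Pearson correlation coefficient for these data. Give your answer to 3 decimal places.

0.649

n = 5, Σx = 670.4, Σy = 413.4, Σx² = 112041.46, Σy² = 36642.88, Σxy = 60222.42
nΣxy − ΣxΣy = 301112.1 − 277143.36 = 23968.74
nΣx² − (Σx)² = 560207.3 − 449436.16 = 110771.14; nΣy² − (Σy)² = 183214.4 − 170899.56 = 12314.84
r = 23968.74 / √(110771.14 × 12314.84) = 23968.74 / 36934.1152 ≈ 0.649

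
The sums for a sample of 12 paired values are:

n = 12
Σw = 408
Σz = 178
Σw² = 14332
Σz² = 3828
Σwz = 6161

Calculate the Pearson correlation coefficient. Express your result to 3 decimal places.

r = (nΣwz − ΣwΣz) / √[(nΣw² − (Σw)²)(nΣz² − (Σz)²)]
Numerator: 12×6161 − 408×178 = 1308
Denominator: √[(171984 − 166464)(45936 − 31684)] = √[5520 × 14252] = 8869.6697
r = 1308 / 8869.6697 ≈ 0.147

0.147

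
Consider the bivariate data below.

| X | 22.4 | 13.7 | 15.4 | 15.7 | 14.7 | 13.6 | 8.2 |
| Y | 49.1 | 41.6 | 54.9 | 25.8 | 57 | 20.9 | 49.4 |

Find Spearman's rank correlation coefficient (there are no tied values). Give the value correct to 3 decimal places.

Rank X: 7, 3, 5, 6, 4, 2, 1
Rank Y: 4, 3, 6, 2, 7, 1, 5
d = rank(X) − rank(Y): 3, 0, -1, 4, -3, 1, -4; Σd² = 52
ρ = 1 − 6Σd² / [n(n²−1)] = 1 − 6×52 / (7×48) = 1 − 312/336 ≈ 0.071

0.071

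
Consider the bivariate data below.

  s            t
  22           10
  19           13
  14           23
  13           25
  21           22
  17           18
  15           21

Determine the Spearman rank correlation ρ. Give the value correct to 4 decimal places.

-0.7857

Rank s: 7, 5, 2, 1, 6, 4, 3
Rank t: 1, 2, 6, 7, 5, 3, 4
d = rank(s) − rank(t): 6, 3, -4, -6, 1, 1, -1; Σd² = 100
ρ = 1 − 6Σd² / [n(n²−1)] = 1 − 6×100 / (7×48) = 1 − 600/336 ≈ -0.7857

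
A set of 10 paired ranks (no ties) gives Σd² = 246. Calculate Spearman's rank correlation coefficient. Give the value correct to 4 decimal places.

ρ = 1 − 6Σd² / [n(n²−1)] = 1 − 6×246 / (10×99)
  = 1 − 1476/990 = 1 − 1.49091 ≈ -0.4909

-0.4909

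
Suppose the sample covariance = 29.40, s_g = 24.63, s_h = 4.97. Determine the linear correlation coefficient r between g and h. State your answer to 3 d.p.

r = Cov(g,h) / (s_g · s_h) = 29.40 / (24.63 × 4.97)
  = 29.40 / 122.4111 ≈ 0.240

0.240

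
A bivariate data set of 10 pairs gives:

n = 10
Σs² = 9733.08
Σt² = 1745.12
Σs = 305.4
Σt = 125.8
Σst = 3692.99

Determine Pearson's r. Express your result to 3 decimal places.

-0.580

r = (nΣst − ΣsΣt) / √[(nΣs² − (Σs)²)(nΣt² − (Σt)²)]
Numerator: 10×3692.99 − 305.4×125.8 = -1489.42
Denominator: √[(97330.8 − 93269.16)(17451.2 − 15825.64)] = √[4061.64 × 1625.56] = 2569.5213
r = -1489.42 / 2569.5213 ≈ -0.580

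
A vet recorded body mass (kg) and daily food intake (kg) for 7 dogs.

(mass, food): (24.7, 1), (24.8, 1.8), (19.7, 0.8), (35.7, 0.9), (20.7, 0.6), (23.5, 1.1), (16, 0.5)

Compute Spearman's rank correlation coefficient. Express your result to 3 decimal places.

0.714

Rank mass: 5, 6, 2, 7, 3, 4, 1
Rank food: 5, 7, 3, 4, 2, 6, 1
d = rank(mass) − rank(food): 0, -1, -1, 3, 1, -2, 0; Σd² = 16
ρ = 1 − 6Σd² / [n(n²−1)] = 1 − 6×16 / (7×48) = 1 − 96/336 ≈ 0.714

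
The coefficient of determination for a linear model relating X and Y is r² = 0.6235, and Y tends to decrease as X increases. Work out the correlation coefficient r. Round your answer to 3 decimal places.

|r| = √0.6235 = 0.790
The association is negative, so r = −0.790.

-0.790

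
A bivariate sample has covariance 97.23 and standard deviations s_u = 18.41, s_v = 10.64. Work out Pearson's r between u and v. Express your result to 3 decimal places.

0.496

r = Cov(u,v) / (s_u · s_v) = 97.23 / (18.41 × 10.64)
  = 97.23 / 195.8824 ≈ 0.496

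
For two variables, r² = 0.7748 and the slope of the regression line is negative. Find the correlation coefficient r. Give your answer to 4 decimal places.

-0.8802

|r| = √0.7748 = 0.8802
The association is negative, so r = −0.8802.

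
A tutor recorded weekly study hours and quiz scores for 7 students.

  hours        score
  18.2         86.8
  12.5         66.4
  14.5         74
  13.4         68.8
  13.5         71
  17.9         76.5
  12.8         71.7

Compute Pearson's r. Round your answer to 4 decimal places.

n = 7, Σx = 102.8, Σy = 515.2, Σx² = 1543.8, Σy² = 38186.78, Σxy = 7650.29
nΣxy − ΣxΣy = 53552.03 − 52962.56 = 589.47
nΣx² − (Σx)² = 10806.6 − 10567.84 = 238.76; nΣy² − (Σy)² = 267307.46 − 265431.04 = 1876.42
r = 589.47 / √(238.76 × 1876.42) = 589.47 / 669.3385 ≈ 0.8807

0.8807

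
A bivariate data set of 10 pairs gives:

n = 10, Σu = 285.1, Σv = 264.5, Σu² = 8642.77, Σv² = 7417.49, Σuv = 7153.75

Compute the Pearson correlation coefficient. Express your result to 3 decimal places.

r = (nΣuv − ΣuΣv) / √[(nΣu² − (Σu)²)(nΣv² − (Σv)²)]
Numerator: 10×7153.75 − 285.1×264.5 = -3871.45
Denominator: √[(86427.7 − 81282.01)(74174.9 − 69960.25)] = √[5145.69 × 4214.65] = 4656.9606
r = -3871.45 / 4656.9606 ≈ -0.831

-0.831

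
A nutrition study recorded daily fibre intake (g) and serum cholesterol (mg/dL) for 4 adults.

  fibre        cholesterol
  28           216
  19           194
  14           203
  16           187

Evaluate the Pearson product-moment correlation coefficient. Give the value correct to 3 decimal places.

0.723

n = 4, Σx = 77, Σy = 800, Σx² = 1597, Σy² = 160470, Σxy = 15568
nΣxy − ΣxΣy = 62272 − 61600 = 672
nΣx² − (Σx)² = 6388 − 5929 = 459; nΣy² − (Σy)² = 641880 − 640000 = 1880
r = 672 / √(459 × 1880) = 672 / 928.9349 ≈ 0.723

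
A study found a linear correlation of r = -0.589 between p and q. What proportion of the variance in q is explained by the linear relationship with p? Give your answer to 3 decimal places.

r² = (-0.589)² = 0.347

0.347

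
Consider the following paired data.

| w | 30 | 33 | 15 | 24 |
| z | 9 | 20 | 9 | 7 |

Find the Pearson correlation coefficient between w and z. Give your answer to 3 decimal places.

0.608

n = 4, Σw = 102, Σz = 45, Σw² = 2790, Σz² = 611, Σwz = 1233
nΣwz − ΣwΣz = 4932 − 4590 = 342
nΣw² − (Σw)² = 11160 − 10404 = 756; nΣz² − (Σz)² = 2444 − 2025 = 419
r = 342 / √(756 × 419) = 342 / 562.8179 ≈ 0.608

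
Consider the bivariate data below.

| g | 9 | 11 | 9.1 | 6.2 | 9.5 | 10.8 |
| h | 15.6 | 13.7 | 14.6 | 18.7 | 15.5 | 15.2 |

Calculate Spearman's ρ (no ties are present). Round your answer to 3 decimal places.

Rank g: 2, 6, 3, 1, 4, 5
Rank h: 5, 1, 2, 6, 4, 3
d = rank(g) − rank(h): -3, 5, 1, -5, 0, 2; Σd² = 64
ρ = 1 − 6Σd² / [n(n²−1)] = 1 − 6×64 / (6×35) = 1 − 384/210 ≈ -0.829

-0.829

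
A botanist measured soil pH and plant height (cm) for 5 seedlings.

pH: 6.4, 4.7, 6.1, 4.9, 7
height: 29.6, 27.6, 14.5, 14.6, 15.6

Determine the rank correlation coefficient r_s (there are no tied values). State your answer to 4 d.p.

0.1000

Rank pH: 4, 1, 3, 2, 5
Rank height: 5, 4, 1, 2, 3
d = rank(pH) − rank(height): -1, -3, 2, 0, 2; Σd² = 18
ρ = 1 − 6Σd² / [n(n²−1)] = 1 − 6×18 / (5×24) = 1 − 108/120 ≈ 0.1000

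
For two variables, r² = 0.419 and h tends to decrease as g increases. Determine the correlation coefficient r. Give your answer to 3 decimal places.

-0.647

|r| = √0.419 = 0.647
The association is negative, so r = −0.647.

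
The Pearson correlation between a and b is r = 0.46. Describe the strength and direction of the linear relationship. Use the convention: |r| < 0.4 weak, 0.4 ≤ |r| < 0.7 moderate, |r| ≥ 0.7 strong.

r = 0.46 > 0 so the relationship is positive.
|r| = 0.46, which falls in the moderate range.

moderate positive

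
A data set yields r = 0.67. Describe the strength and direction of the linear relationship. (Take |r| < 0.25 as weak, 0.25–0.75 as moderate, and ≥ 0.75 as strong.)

moderate positive

r = 0.67 > 0 so the relationship is positive.
|r| = 0.67, which falls in the moderate range.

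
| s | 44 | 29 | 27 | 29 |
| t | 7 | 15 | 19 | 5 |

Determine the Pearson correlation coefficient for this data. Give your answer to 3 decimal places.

n = 4, Σs = 129, Σt = 46, Σs² = 4347, Σt² = 660, Σst = 1401
nΣst − ΣsΣt = 5604 − 5934 = -330
nΣs² − (Σs)² = 17388 − 16641 = 747; nΣt² − (Σt)² = 2640 − 2116 = 524
r = -330 / √(747 × 524) = -330 / 625.6421 ≈ -0.527

-0.527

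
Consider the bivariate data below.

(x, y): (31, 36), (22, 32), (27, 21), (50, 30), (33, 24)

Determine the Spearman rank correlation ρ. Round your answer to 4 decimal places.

-0.1000

Rank x: 3, 1, 2, 5, 4
Rank y: 5, 4, 1, 3, 2
d = rank(x) − rank(y): -2, -3, 1, 2, 2; Σd² = 22
ρ = 1 − 6Σd² / [n(n²−1)] = 1 − 6×22 / (5×24) = 1 − 132/120 ≈ -0.1000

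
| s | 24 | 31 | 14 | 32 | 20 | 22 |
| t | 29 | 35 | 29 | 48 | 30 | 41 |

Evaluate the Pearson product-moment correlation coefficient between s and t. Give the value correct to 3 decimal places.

n = 6, Σs = 143, Σt = 212, Σs² = 3641, Σt² = 7792, Σst = 5225
nΣst − ΣsΣt = 31350 − 30316 = 1034
nΣs² − (Σs)² = 21846 − 20449 = 1397; nΣt² − (Σt)² = 46752 − 44944 = 1808
r = 1034 / √(1397 × 1808) = 1034 / 1589.2690 ≈ 0.651

0.651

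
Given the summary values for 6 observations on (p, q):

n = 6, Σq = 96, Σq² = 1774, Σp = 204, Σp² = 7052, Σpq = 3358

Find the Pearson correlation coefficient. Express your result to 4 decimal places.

r = (nΣpq − ΣpΣq) / √[(nΣp² − (Σp)²)(nΣq² − (Σq)²)]
Numerator: 6×3358 − 204×96 = 564
Denominator: √[(42312 − 41616)(10644 − 9216)] = √[696 × 1428] = 996.9393
r = 564 / 996.9393 ≈ 0.5657

0.5657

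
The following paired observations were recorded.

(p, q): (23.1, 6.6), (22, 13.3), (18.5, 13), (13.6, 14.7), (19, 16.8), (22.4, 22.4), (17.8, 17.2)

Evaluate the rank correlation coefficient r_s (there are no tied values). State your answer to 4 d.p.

-0.2143

Rank p: 7, 5, 3, 1, 4, 6, 2
Rank q: 1, 3, 2, 4, 5, 7, 6
d = rank(p) − rank(q): 6, 2, 1, -3, -1, -1, -4; Σd² = 68
ρ = 1 − 6Σd² / [n(n²−1)] = 1 − 6×68 / (7×48) = 1 − 408/336 ≈ -0.2143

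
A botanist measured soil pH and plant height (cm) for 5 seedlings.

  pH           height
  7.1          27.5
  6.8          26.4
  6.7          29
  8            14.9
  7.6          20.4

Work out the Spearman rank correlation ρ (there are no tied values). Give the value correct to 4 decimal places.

-0.9000

Rank pH: 3, 2, 1, 5, 4
Rank height: 4, 3, 5, 1, 2
d = rank(pH) − rank(height): -1, -1, -4, 4, 2; Σd² = 38
ρ = 1 − 6Σd² / [n(n²−1)] = 1 − 6×38 / (5×24) = 1 − 228/120 ≈ -0.9000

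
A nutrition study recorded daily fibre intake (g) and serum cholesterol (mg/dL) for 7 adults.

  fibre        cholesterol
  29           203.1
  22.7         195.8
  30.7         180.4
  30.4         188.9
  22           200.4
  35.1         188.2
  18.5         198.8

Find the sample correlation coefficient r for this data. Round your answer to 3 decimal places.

-0.615

n = 7, Σx = 188.4, Σy = 1355.6, Σx² = 5281.2, Σy² = 262915.46, Σxy = 36307.82
nΣxy − ΣxΣy = 254154.74 − 255395.04 = -1240.3
nΣx² − (Σx)² = 36968.4 − 35494.56 = 1473.84; nΣy² − (Σy)² = 1840408.22 − 1837651.36 = 2756.86
r = -1240.3 / √(1473.84 × 2756.86) = -1240.3 / 2015.7308 ≈ -0.615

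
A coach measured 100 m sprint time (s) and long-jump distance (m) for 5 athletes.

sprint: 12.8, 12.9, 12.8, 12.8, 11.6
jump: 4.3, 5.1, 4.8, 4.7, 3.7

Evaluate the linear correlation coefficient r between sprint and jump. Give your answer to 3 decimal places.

n = 5, Σx = 62.9, Σy = 22.6, Σx² = 792.49, Σy² = 103.32, Σxy = 285.35
nΣxy − ΣxΣy = 1426.75 − 1421.54 = 5.21
nΣx² − (Σx)² = 3962.45 − 3956.41 = 6.04; nΣy² − (Σy)² = 516.6 − 510.76 = 5.84
r = 5.21 / √(6.04 × 5.84) = 5.21 / 5.9392 ≈ 0.877

0.877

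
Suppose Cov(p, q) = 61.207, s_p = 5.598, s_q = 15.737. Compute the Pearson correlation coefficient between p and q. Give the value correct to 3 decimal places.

0.695

r = Cov(p,q) / (s_p · s_q) = 61.207 / (5.598 × 15.737)
  = 61.207 / 88.0957 ≈ 0.695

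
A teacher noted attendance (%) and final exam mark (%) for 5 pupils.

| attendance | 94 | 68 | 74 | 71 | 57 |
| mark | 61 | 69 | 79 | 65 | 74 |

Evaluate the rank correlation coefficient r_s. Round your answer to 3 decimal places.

Rank attendance: 5, 2, 4, 3, 1
Rank mark: 1, 3, 5, 2, 4
d = rank(attendance) − rank(mark): 4, -1, -1, 1, -3; Σd² = 28
ρ = 1 − 6Σd² / [n(n²−1)] = 1 − 6×28 / (5×24) = 1 − 168/120 ≈ -0.400

-0.400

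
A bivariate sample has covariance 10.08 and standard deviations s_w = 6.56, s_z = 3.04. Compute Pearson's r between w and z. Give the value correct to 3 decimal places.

r = Cov(w,z) / (s_w · s_z) = 10.08 / (6.56 × 3.04)
  = 10.08 / 19.9424 ≈ 0.505

0.505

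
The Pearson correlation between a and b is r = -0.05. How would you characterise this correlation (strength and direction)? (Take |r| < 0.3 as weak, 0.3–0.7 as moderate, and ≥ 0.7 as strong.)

weak negative

r = -0.05 < 0 so the relationship is negative.
|r| = 0.05, which falls in the weak range.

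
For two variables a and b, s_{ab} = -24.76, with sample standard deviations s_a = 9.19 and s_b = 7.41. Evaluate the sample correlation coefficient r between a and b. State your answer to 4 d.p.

r = Cov(a,b) / (s_a · s_b) = -24.76 / (9.19 × 7.41)
  = -24.76 / 68.0979 ≈ -0.3636

-0.3636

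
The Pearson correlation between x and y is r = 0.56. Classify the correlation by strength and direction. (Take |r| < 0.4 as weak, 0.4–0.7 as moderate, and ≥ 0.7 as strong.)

r = 0.56 > 0 so the relationship is positive.
|r| = 0.56, which falls in the moderate range.

moderate positive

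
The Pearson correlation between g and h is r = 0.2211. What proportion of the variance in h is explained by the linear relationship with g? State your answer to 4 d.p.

0.0489

r² = (0.2211)² = 0.0489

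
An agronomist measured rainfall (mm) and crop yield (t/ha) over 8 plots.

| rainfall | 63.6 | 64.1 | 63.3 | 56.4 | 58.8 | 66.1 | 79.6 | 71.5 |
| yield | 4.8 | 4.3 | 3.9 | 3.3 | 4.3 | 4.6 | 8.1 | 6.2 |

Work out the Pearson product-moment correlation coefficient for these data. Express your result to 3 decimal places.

n = 8, Σx = 523.4, Σy = 39.5, Σx² = 34616.68, Σy² = 211.33, Σxy = 2658.86
nΣxy − ΣxΣy = 21270.88 − 20674.3 = 596.58
nΣx² − (Σx)² = 276933.44 − 273947.56 = 2985.88; nΣy² − (Σy)² = 1690.64 − 1560.25 = 130.39
r = 596.58 / √(2985.88 × 130.39) = 596.58 / 623.9623 ≈ 0.956

0.956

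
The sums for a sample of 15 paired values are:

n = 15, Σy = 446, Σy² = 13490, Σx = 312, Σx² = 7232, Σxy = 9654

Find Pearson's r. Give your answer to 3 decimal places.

0.915

r = (nΣxy − ΣxΣy) / √[(nΣx² − (Σx)²)(nΣy² − (Σy)²)]
Numerator: 15×9654 − 312×446 = 5658
Denominator: √[(108480 − 97344)(202350 − 198916)] = √[11136 × 3434] = 6183.9327
r = 5658 / 6183.9327 ≈ 0.915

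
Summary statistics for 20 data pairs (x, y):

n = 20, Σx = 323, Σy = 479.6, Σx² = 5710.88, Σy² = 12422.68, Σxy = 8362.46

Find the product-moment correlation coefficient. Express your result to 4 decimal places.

r = (nΣxy − ΣxΣy) / √[(nΣx² − (Σx)²)(nΣy² − (Σy)²)]
Numerator: 20×8362.46 − 323×479.6 = 12338.4
Denominator: √[(114217.6 − 104329)(248453.6 − 230016.16)] = √[9888.6 × 18437.44] = 13502.6097
r = 12338.4 / 13502.6097 ≈ 0.9138

0.9138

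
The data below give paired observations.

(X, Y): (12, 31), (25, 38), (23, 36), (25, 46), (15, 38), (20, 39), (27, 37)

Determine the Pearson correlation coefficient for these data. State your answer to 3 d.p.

0.559

n = 7, ΣX = 147, ΣY = 265, ΣX² = 3277, ΣY² = 10151, ΣXY = 5649
nΣXY − ΣXΣY = 39543 − 38955 = 588
nΣX² − (ΣX)² = 22939 − 21609 = 1330; nΣY² − (ΣY)² = 71057 − 70225 = 832
r = 588 / √(1330 × 832) = 588 / 1051.9316 ≈ 0.559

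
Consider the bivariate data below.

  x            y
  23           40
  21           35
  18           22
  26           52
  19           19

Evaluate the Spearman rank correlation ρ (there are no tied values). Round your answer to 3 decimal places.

0.900

Rank x: 4, 3, 1, 5, 2
Rank y: 4, 3, 2, 5, 1
d = rank(x) − rank(y): 0, 0, -1, 0, 1; Σd² = 2
ρ = 1 − 6Σd² / [n(n²−1)] = 1 − 6×2 / (5×24) = 1 − 12/120 ≈ 0.900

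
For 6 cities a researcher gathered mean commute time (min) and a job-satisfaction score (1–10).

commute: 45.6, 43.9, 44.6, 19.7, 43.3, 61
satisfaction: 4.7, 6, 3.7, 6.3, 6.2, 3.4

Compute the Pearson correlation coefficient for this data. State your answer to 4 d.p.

-0.7048

n = 6, Σx = 258.1, Σy = 30.3, Σx² = 11979.71, Σy² = 161.47, Σxy = 1242.71
nΣxy − ΣxΣy = 7456.26 − 7820.43 = -364.17
nΣx² − (Σx)² = 71878.26 − 66615.61 = 5262.65; nΣy² − (Σy)² = 968.82 − 918.09 = 50.73
r = -364.17 / √(5262.65 × 50.73) = -364.17 / 516.6955 ≈ -0.7048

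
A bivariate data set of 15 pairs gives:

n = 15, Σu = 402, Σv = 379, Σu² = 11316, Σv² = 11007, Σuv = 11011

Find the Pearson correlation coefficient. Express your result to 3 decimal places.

0.969

r = (nΣuv − ΣuΣv) / √[(nΣu² − (Σu)²)(nΣv² − (Σv)²)]
Numerator: 15×11011 − 402×379 = 12807
Denominator: √[(169740 − 161604)(165105 − 143641)] = √[8136 × 21464] = 13214.8062
r = 12807 / 13214.8062 ≈ 0.969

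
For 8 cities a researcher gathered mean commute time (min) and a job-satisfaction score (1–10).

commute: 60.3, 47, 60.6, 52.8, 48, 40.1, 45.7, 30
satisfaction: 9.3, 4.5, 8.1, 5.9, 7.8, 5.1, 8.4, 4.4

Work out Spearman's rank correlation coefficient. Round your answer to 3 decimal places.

Rank commute: 7, 4, 8, 6, 5, 2, 3, 1
Rank satisfaction: 8, 2, 6, 4, 5, 3, 7, 1
d = rank(commute) − rank(satisfaction): -1, 2, 2, 2, 0, -1, -4, 0; Σd² = 30
ρ = 1 − 6Σd² / [n(n²−1)] = 1 − 6×30 / (8×63) = 1 − 180/504 ≈ 0.643

0.643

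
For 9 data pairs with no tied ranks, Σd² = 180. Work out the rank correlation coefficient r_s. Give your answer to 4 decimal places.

ρ = 1 − 6Σd² / [n(n²−1)] = 1 − 6×180 / (9×80)
  = 1 − 1080/720 = 1 − 1.50000 ≈ -0.5000

-0.5000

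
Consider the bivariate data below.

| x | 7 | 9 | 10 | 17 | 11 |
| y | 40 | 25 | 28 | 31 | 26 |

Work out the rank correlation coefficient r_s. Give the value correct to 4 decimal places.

Rank x: 1, 2, 3, 5, 4
Rank y: 5, 1, 3, 4, 2
d = rank(x) − rank(y): -4, 1, 0, 1, 2; Σd² = 22
ρ = 1 − 6Σd² / [n(n²−1)] = 1 − 6×22 / (5×24) = 1 − 132/120 ≈ -0.1000

-0.1000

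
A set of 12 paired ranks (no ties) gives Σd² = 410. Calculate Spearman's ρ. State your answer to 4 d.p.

ρ = 1 − 6Σd² / [n(n²−1)] = 1 − 6×410 / (12×143)
  = 1 − 2460/1716 = 1 − 1.43357 ≈ -0.4336

-0.4336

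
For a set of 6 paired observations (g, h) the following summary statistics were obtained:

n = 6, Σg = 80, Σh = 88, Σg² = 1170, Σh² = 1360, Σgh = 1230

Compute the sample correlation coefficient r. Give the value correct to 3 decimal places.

r = (nΣgh − ΣgΣh) / √[(nΣg² − (Σg)²)(nΣh² − (Σh)²)]
Numerator: 6×1230 − 80×88 = 340
Denominator: √[(7020 − 6400)(8160 − 7744)] = √[620 × 416] = 507.8582
r = 340 / 507.8582 ≈ 0.669

0.669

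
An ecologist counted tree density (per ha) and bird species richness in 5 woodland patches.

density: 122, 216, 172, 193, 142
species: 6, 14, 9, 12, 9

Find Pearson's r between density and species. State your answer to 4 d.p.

0.9599

n = 5, Σx = 845, Σy = 50, Σx² = 148537, Σy² = 538, Σxy = 8898
nΣxy − ΣxΣy = 44490 − 42250 = 2240
nΣx² − (Σx)² = 742685 − 714025 = 28660; nΣy² − (Σy)² = 2690 − 2500 = 190
r = 2240 / √(28660 × 190) = 2240 / 2333.5381 ≈ 0.9599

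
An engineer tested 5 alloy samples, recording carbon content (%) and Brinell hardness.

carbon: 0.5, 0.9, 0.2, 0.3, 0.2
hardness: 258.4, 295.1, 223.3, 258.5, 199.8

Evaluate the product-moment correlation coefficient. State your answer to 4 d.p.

n = 5, Σx = 2.1, Σy = 1235.1, Σx² = 1.23, Σy² = 310459.75, Σxy = 556.96
nΣxy − ΣxΣy = 2784.8 − 2593.71 = 191.09
nΣx² − (Σx)² = 6.15 − 4.41 = 1.74; nΣy² − (Σy)² = 1552298.75 − 1525472.01 = 26826.74
r = 191.09 / √(1.74 × 26826.74) = 191.09 / 216.0521 ≈ 0.8845

0.8845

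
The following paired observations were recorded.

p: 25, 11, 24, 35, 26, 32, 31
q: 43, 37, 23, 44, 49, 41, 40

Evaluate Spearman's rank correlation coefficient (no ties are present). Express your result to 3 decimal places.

Rank p: 3, 1, 2, 7, 4, 6, 5
Rank q: 5, 2, 1, 6, 7, 4, 3
d = rank(p) − rank(q): -2, -1, 1, 1, -3, 2, 2; Σd² = 24
ρ = 1 − 6Σd² / [n(n²−1)] = 1 − 6×24 / (7×48) = 1 − 144/336 ≈ 0.571

0.571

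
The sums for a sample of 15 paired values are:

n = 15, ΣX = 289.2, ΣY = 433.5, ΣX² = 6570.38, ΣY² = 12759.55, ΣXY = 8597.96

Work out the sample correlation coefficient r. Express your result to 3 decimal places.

r = (nΣXY − ΣXΣY) / √[(nΣX² − (ΣX)²)(nΣY² − (ΣY)²)]
Numerator: 15×8597.96 − 289.2×433.5 = 3601.2
Denominator: √[(98555.7 − 83636.64)(191393.25 − 187922.25)] = √[14919.06 × 3471] = 7196.1140
r = 3601.2 / 7196.1140 ≈ 0.500

0.500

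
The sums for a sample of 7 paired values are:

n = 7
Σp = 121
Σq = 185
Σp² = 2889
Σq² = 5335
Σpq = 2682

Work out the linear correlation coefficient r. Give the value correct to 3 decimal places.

-0.865

r = (nΣpq − ΣpΣq) / √[(nΣp² − (Σp)²)(nΣq² − (Σq)²)]
Numerator: 7×2682 − 121×185 = -3611
Denominator: √[(20223 − 14641)(37345 − 34225)] = √[5582 × 3120] = 4173.2290
r = -3611 / 4173.2290 ≈ -0.865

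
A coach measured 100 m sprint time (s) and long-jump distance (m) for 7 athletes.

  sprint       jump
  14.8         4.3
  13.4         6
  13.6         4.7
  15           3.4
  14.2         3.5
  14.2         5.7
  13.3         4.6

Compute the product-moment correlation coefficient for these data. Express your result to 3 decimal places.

n = 7, Σx = 98.5, Σy = 32.2, Σx² = 1388.73, Σy² = 154.04, Σxy = 450.78
nΣxy − ΣxΣy = 3155.46 − 3171.7 = -16.24
nΣx² − (Σx)² = 9721.11 − 9702.25 = 18.86; nΣy² − (Σy)² = 1078.28 − 1036.84 = 41.44
r = -16.24 / √(18.86 × 41.44) = -16.24 / 27.9564 ≈ -0.581

-0.581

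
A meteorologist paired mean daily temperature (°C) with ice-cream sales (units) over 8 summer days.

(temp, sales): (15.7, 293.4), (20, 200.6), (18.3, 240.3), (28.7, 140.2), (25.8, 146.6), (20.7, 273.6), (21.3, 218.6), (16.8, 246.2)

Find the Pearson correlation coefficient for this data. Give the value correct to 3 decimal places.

n = 8, Σx = 167.3, Σy = 1759.5, Σx² = 3635.13, Σy² = 408472.97, Σxy = 35277.75
nΣxy − ΣxΣy = 282222 − 294364.35 = -12142.35
nΣx² − (Σx)² = 29081.04 − 27989.29 = 1091.75; nΣy² − (Σy)² = 3267783.76 − 3095840.25 = 171943.51
r = -12142.35 / √(1091.75 × 171943.51) = -12142.35 / 13701.0703 ≈ -0.886

-0.886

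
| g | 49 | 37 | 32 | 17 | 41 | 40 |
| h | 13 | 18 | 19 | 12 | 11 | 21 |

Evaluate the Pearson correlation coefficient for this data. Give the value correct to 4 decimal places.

0.0971

n = 6, Σg = 216, Σh = 94, Σg² = 8364, Σh² = 1560, Σgh = 3406
nΣgh − ΣgΣh = 20436 − 20304 = 132
nΣg² − (Σg)² = 50184 − 46656 = 3528; nΣh² − (Σh)² = 9360 − 8836 = 524
r = 132 / √(3528 × 524) = 132 / 1359.6588 ≈ 0.0971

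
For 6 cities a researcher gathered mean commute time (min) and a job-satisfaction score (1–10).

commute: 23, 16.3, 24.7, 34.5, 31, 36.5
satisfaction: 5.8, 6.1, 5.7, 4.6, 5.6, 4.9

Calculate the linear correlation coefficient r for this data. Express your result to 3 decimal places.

-0.901

n = 6, Σx = 166, Σy = 32.7, Σx² = 4888.28, Σy² = 179.87, Σxy = 884.77
nΣxy − ΣxΣy = 5308.62 − 5428.2 = -119.58
nΣx² − (Σx)² = 29329.68 − 27556 = 1773.68; nΣy² − (Σy)² = 1079.22 − 1069.29 = 9.93
r = -119.58 / √(1773.68 × 9.93) = -119.58 / 132.7126 ≈ -0.901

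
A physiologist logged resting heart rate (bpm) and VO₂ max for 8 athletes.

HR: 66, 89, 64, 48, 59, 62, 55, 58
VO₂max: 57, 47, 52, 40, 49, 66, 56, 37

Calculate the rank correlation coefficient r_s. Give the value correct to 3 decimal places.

0.333

Rank HR: 7, 8, 6, 1, 4, 5, 2, 3
Rank VO₂max: 7, 3, 5, 2, 4, 8, 6, 1
d = rank(HR) − rank(VO₂max): 0, 5, 1, -1, 0, -3, -4, 2; Σd² = 56
ρ = 1 − 6Σd² / [n(n²−1)] = 1 − 6×56 / (8×63) = 1 − 336/504 ≈ 0.333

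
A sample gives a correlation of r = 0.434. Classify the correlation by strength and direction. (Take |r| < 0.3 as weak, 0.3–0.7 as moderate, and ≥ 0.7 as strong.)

moderate positive

r = 0.434 > 0 so the relationship is positive.
|r| = 0.434, which falls in the moderate range.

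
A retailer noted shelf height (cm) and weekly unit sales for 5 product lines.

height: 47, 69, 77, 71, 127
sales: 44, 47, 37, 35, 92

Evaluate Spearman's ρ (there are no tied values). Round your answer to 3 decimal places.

Rank height: 1, 2, 4, 3, 5
Rank sales: 3, 4, 2, 1, 5
d = rank(height) − rank(sales): -2, -2, 2, 2, 0; Σd² = 16
ρ = 1 − 6Σd² / [n(n²−1)] = 1 − 6×16 / (5×24) = 1 − 96/120 ≈ 0.200

0.200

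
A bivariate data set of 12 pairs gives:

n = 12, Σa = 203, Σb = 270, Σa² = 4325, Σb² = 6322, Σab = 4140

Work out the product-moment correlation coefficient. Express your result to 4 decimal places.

-0.9113

r = (nΣab − ΣaΣb) / √[(nΣa² − (Σa)²)(nΣb² − (Σb)²)]
Numerator: 12×4140 − 203×270 = -5130
Denominator: √[(51900 − 41209)(75864 − 72900)] = √[10691 × 2964] = 5629.2205
r = -5130 / 5629.2205 ≈ -0.9113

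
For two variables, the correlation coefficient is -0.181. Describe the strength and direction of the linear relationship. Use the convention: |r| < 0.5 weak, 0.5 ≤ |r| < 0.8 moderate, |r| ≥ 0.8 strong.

r = -0.181 < 0 so the relationship is negative.
|r| = 0.181, which falls in the weak range.

weak negative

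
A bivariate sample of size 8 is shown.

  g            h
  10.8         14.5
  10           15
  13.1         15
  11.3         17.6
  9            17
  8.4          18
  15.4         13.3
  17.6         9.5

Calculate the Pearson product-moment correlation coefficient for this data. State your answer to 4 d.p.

-0.8827

n = 8, Σg = 95.6, Σh = 119.9, Σg² = 1214.42, Σh² = 1850.15, Σgh = 1378.2
nΣgh − ΣgΣh = 11025.6 − 11462.44 = -436.84
nΣg² − (Σg)² = 9715.36 − 9139.36 = 576; nΣh² − (Σh)² = 14801.2 − 14376.01 = 425.19
r = -436.84 / √(576 × 425.19) = -436.84 / 494.8833 ≈ -0.8827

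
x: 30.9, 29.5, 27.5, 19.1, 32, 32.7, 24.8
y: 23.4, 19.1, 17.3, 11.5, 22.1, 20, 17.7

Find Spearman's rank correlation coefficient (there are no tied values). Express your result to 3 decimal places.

Rank x: 5, 4, 3, 1, 6, 7, 2
Rank y: 7, 4, 2, 1, 6, 5, 3
d = rank(x) − rank(y): -2, 0, 1, 0, 0, 2, -1; Σd² = 10
ρ = 1 − 6Σd² / [n(n²−1)] = 1 − 6×10 / (7×48) = 1 − 60/336 ≈ 0.821

0.821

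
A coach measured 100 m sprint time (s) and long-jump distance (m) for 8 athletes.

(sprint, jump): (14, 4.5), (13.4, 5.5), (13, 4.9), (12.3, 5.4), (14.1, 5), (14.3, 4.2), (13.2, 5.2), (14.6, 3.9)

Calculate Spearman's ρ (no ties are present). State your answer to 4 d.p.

Rank sprint: 5, 4, 2, 1, 6, 7, 3, 8
Rank jump: 3, 8, 4, 7, 5, 2, 6, 1
d = rank(sprint) − rank(jump): 2, -4, -2, -6, 1, 5, -3, 7; Σd² = 144
ρ = 1 − 6Σd² / [n(n²−1)] = 1 − 6×144 / (8×63) = 1 − 864/504 ≈ -0.7143

-0.7143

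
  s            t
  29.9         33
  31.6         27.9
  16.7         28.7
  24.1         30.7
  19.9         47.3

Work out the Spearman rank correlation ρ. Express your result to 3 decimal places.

Rank s: 4, 5, 1, 3, 2
Rank t: 4, 1, 2, 3, 5
d = rank(s) − rank(t): 0, 4, -1, 0, -3; Σd² = 26
ρ = 1 − 6Σd² / [n(n²−1)] = 1 − 6×26 / (5×24) = 1 − 156/120 ≈ -0.300

-0.300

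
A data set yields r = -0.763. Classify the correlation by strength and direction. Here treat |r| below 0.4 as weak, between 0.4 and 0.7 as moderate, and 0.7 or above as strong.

r = -0.763 < 0 so the relationship is negative.
|r| = 0.763, which falls in the strong range.

strong negative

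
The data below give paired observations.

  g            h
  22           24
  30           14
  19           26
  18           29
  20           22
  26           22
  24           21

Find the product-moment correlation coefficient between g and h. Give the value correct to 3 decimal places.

-0.907

n = 7, Σg = 159, Σh = 158, Σg² = 3721, Σh² = 3698, Σgh = 3480
nΣgh − ΣgΣh = 24360 − 25122 = -762
nΣg² − (Σg)² = 26047 − 25281 = 766; nΣh² − (Σh)² = 25886 − 24964 = 922
r = -762 / √(766 × 922) = -762 / 840.3880 ≈ -0.907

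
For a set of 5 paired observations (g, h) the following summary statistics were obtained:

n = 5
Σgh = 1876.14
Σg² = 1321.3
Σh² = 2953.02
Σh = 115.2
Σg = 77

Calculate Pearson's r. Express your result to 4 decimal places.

r = (nΣgh − ΣgΣh) / √[(nΣg² − (Σg)²)(nΣh² − (Σh)²)]
Numerator: 5×1876.14 − 77×115.2 = 510.3
Denominator: √[(6606.5 − 5929)(14765.1 − 13271.04)] = √[677.5 × 1494.06] = 1006.0943
r = 510.3 / 1006.0943 ≈ 0.5072

0.5072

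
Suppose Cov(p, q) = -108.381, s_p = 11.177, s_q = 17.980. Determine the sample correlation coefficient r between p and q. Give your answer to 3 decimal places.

r = Cov(p,q) / (s_p · s_q) = -108.381 / (11.177 × 17.980)
  = -108.381 / 200.9625 ≈ -0.539

-0.539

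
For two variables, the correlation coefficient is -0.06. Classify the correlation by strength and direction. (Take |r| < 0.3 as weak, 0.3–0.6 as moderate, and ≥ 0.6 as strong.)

weak negative

r = -0.06 < 0 so the relationship is negative.
|r| = 0.06, which falls in the weak range.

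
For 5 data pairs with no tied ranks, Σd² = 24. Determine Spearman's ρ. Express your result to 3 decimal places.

ρ = 1 − 6Σd² / [n(n²−1)] = 1 − 6×24 / (5×24)
  = 1 − 144/120 = 1 − 1.2000 ≈ -0.200

-0.200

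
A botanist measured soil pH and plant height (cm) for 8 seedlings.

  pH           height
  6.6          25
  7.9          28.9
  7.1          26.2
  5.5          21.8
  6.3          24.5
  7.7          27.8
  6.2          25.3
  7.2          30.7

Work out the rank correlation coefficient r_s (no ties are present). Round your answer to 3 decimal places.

0.857

Rank pH: 4, 8, 5, 1, 3, 7, 2, 6
Rank height: 3, 7, 5, 1, 2, 6, 4, 8
d = rank(pH) − rank(height): 1, 1, 0, 0, 1, 1, -2, -2; Σd² = 12
ρ = 1 − 6Σd² / [n(n²−1)] = 1 − 6×12 / (8×63) = 1 − 72/504 ≈ 0.857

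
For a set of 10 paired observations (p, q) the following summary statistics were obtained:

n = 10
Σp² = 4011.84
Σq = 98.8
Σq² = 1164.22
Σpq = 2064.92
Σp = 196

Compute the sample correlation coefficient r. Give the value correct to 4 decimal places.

0.7178

r = (nΣpq − ΣpΣq) / √[(nΣp² − (Σp)²)(nΣq² − (Σq)²)]
Numerator: 10×2064.92 − 196×98.8 = 1284.4
Denominator: √[(40118.4 − 38416)(11642.2 − 9761.44)] = √[1702.4 × 1880.76] = 1789.3591
r = 1284.4 / 1789.3591 ≈ 0.7178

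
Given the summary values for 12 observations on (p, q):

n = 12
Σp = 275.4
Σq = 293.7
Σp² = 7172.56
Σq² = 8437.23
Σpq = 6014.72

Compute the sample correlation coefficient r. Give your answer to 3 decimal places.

r = (nΣpq − ΣpΣq) / √[(nΣp² − (Σp)²)(nΣq² − (Σq)²)]
Numerator: 12×6014.72 − 275.4×293.7 = -8708.34
Denominator: √[(86070.72 − 75845.16)(101246.76 − 86259.69)] = √[10225.56 × 14987.07] = 12379.4662
r = -8708.34 / 12379.4662 ≈ -0.703

-0.703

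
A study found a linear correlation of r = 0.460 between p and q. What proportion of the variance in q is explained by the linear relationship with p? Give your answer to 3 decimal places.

r² = (0.460)² = 0.212

0.212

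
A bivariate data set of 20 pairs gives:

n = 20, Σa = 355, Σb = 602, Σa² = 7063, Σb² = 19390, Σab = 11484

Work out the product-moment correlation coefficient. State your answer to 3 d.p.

r = (nΣab − ΣaΣb) / √[(nΣa² − (Σa)²)(nΣb² − (Σb)²)]
Numerator: 20×11484 − 355×602 = 15970
Denominator: √[(141260 − 126025)(387800 − 362404)] = √[15235 × 25396] = 19669.9786
r = 15970 / 19669.9786 ≈ 0.812

0.812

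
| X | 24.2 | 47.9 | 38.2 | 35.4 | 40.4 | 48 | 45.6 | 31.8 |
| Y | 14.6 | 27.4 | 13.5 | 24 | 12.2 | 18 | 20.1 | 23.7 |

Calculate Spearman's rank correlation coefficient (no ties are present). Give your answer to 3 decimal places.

Rank X: 1, 7, 4, 3, 5, 8, 6, 2
Rank Y: 3, 8, 2, 7, 1, 4, 5, 6
d = rank(X) − rank(Y): -2, -1, 2, -4, 4, 4, 1, -4; Σd² = 74
ρ = 1 − 6Σd² / [n(n²−1)] = 1 − 6×74 / (8×63) = 1 − 444/504 ≈ 0.119

0.119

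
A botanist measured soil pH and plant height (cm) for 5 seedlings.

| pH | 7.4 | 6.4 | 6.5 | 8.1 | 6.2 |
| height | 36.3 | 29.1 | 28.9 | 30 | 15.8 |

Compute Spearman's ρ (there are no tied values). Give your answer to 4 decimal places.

0.8000

Rank pH: 4, 2, 3, 5, 1
Rank height: 5, 3, 2, 4, 1
d = rank(pH) − rank(height): -1, -1, 1, 1, 0; Σd² = 4
ρ = 1 − 6Σd² / [n(n²−1)] = 1 − 6×4 / (5×24) = 1 − 24/120 ≈ 0.8000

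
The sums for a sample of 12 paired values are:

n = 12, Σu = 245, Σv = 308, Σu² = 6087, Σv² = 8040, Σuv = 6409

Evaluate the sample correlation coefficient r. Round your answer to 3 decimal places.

0.316

r = (nΣuv − ΣuΣv) / √[(nΣu² − (Σu)²)(nΣv² − (Σv)²)]
Numerator: 12×6409 − 245×308 = 1448
Denominator: √[(73044 − 60025)(96480 − 94864)] = √[13019 × 1616] = 4586.7967
r = 1448 / 4586.7967 ≈ 0.316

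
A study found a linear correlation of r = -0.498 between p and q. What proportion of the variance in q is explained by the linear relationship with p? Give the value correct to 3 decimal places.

0.248

r² = (-0.498)² = 0.248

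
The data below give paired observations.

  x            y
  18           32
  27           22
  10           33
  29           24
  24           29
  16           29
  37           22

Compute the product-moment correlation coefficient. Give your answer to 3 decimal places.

-0.891

n = 7, Σx = 161, Σy = 191, Σx² = 4195, Σy² = 5339, Σxy = 4170
nΣxy − ΣxΣy = 29190 − 30751 = -1561
nΣx² − (Σx)² = 29365 − 25921 = 3444; nΣy² − (Σy)² = 37373 − 36481 = 892
r = -1561 / √(3444 × 892) = -1561 / 1752.7259 ≈ -0.891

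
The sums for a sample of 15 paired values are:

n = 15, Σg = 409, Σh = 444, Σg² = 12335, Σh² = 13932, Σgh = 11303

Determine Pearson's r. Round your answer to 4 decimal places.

r = (nΣgh − ΣgΣh) / √[(nΣg² − (Σg)²)(nΣh² − (Σh)²)]
Numerator: 15×11303 − 409×444 = -12051
Denominator: √[(185025 − 167281)(208980 − 197136)] = √[17744 × 11844] = 14496.8940
r = -12051 / 14496.8940 ≈ -0.8313

-0.8313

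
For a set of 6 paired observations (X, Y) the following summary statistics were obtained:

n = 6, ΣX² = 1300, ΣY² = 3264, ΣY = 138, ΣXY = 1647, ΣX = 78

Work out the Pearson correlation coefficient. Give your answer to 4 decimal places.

r = (nΣXY − ΣXΣY) / √[(nΣX² − (ΣX)²)(nΣY² − (ΣY)²)]
Numerator: 6×1647 − 78×138 = -882
Denominator: √[(7800 − 6084)(19584 − 19044)] = √[1716 × 540] = 962.6214
r = -882 / 962.6214 ≈ -0.9162

-0.9162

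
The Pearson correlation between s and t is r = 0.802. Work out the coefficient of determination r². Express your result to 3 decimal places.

r² = (0.802)² = 0.643

0.643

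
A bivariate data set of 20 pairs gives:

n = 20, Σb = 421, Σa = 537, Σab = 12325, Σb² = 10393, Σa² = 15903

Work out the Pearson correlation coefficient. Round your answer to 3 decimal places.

0.677

r = (nΣab − ΣaΣb) / √[(nΣa² − (Σa)²)(nΣb² − (Σb)²)]
Numerator: 20×12325 − 537×421 = 20423
Denominator: √[(318060 − 288369)(207860 − 177241)] = √[29691 × 30619] = 30151.4300
r = 20423 / 30151.4300 ≈ 0.677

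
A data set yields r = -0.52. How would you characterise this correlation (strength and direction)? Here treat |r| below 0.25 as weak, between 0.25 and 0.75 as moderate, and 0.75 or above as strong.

moderate negative

r = -0.52 < 0 so the relationship is negative.
|r| = 0.52, which falls in the moderate range.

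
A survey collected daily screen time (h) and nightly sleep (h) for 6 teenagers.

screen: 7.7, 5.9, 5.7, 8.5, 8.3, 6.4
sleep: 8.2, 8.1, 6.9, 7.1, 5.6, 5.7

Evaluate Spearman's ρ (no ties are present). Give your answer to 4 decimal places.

Rank screen: 4, 2, 1, 6, 5, 3
Rank sleep: 6, 5, 3, 4, 1, 2
d = rank(screen) − rank(sleep): -2, -3, -2, 2, 4, 1; Σd² = 38
ρ = 1 − 6Σd² / [n(n²−1)] = 1 − 6×38 / (6×35) = 1 − 228/210 ≈ -0.0857

-0.0857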